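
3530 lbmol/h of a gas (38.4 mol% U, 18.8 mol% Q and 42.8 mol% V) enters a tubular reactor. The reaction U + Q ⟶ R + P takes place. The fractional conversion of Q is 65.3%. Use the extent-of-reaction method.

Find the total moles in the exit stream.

Q reacted = 0.653 × 663.6 = 433.4 lbmol/h; ν_Q = −1, so ξ = 433.4/1 = 433.4 lbmol/h.
Outlet amounts (n = n₀ + ν ξ):
  U: 1356 − 1(433.4) = 922.2
  Q: 663.6 − 1(433.4) = 230.3
  R: 0 + 1(433.4) = 433.4
  P: 0 + 1(433.4) = 433.4
  V: 1511 (inert)
Total out = 922.2 + 230.3 + 433.4 + 433.4 + 1511 = 3530 lbmol/h.

3530 lbmol/h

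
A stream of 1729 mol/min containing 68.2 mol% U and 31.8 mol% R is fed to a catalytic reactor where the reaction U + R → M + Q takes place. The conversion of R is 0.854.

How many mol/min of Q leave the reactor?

470 mol/min

R reacted = 0.854 × 549.8 = 469.5 mol/min; ν_R = −1, so ξ = 469.5/1 = 469.5 mol/min.
Outlet amounts (n = n₀ + ν ξ):
  U: 1179 − 1(469.5) = 709.6
  R: 549.8 − 1(469.5) = 80.27
  M: 0 + 1(469.5) = 469.5
  Q: 0 + 1(469.5) = 469.5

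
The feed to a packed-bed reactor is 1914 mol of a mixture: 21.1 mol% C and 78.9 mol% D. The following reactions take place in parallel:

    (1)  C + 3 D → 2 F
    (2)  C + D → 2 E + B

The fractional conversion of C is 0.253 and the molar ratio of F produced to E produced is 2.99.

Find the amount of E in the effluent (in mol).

Conversion of C: C consumed = 0.253 × 403.9 = 102.2 mol = 1ξ₁ + 1ξ₂.
Selectivity: 2ξ₁ / (2ξ₂) = 2.99 → ξ₁ = 2.99 ξ₂.
Substitute: (1·2.99 + 1) ξ₂ = 102.2 → ξ₂ = 25.61 mol, ξ₁ = 76.57 mol.
Outlet amounts (n = n₀ + Σ ν·ξ):
  C: 403.9 − 1(76.57) − 1(25.61) = 301.7
  D: 1510 − 3(76.57) − 1(25.61) = 1255
  F: 0 + 2(76.57) = 153.1
  E: 0 + 2(25.61) = 51.22
  B: 0 + 1(25.61) = 25.61

51.2 mol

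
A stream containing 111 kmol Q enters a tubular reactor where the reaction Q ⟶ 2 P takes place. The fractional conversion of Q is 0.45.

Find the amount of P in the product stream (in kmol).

Q reacted = 0.45 × 111 = 49.95 kmol; ν_Q = −1, so ξ = 49.95/1 = 49.95 kmol.
Outlet amounts (n = n₀ + ν ξ):
  Q: 111 − 1(49.95) = 61.05
  P: 0 + 2(49.95) = 99.9

99.9 kmol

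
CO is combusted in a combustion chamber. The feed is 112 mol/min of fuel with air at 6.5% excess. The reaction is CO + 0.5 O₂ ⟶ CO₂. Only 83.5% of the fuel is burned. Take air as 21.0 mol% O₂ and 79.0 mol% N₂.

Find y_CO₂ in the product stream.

0.268

Stoichiometric O₂ = 0.5 × 112 = 56 mol/min; O₂ fed = 56 × 1.065 = 59.64 mol/min.
N₂ fed = 59.64 × 79/21 = 224.4 mol/min.
Fuel reacted = 0.835 × 112 → ξ = 93.52 mol/min.
Outlet (n = n₀ + ν ξ):
  CO: 112 − 1(93.52) = 18.48
  O₂: 59.64 − 0.5(93.52) = 12.88
  N₂: 224.4 (inert)
  CO₂: 0 + 1(93.52) = 93.52
Total out = 349.2 mol/min; y_CO₂ = 93.52 / 349.2 = 0.2678.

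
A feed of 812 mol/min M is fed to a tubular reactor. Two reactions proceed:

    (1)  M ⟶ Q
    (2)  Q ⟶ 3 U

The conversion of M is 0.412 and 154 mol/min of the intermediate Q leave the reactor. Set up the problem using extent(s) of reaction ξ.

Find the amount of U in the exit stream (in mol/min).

542 mol/min

Conversion of M: M consumed = 1ξ₁ = 0.412 × 812 → ξ₁ = 334.5 mol/min.
Q balance: n_Q = 0 + 1ξ₁ − 1ξ₂ = 154 → ξ₂ = (1·334.5 − 154)/1 = 180.5 mol/min.
Outlet amounts (n = n₀ + Σ ν·ξ):
  M: 812 − 1(334.5) = 477.5
  Q: 0 + 1(334.5) − 1(180.5) = 154
  U: 0 + 3(180.5) = 541.6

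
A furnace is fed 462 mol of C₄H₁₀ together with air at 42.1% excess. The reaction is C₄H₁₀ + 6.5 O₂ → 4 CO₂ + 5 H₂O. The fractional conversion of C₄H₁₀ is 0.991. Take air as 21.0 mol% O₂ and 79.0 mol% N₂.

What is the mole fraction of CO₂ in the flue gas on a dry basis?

Stoichiometric O₂ = 6.5 × 462 = 3003 mol; O₂ fed = 3003 × 1.421 = 4267 mol.
N₂ fed = 4267 × 79/21 = 16050 mol.
Fuel reacted = 0.991 × 462 → ξ = 457.8 mol.
Outlet (n = n₀ + ν ξ):
  C₄H₁₀: 462 − 1(457.8) = 4.158
  O₂: 4267 − 6.5(457.8) = 1291
  N₂: 16050 (inert)
  CO₂: 0 + 4(457.8) = 1831
  H₂O: 0 + 5(457.8) = 2289
Dry total = 19180 mol; y_CO₂ (dry) = 1831 / 19180 = 0.09548.

0.0955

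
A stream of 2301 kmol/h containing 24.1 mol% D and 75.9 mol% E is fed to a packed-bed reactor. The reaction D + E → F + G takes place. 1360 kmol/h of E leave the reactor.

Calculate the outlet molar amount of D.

168 kmol/h

For E: n = n₀ − 1ξ → 1360 = 1746 − 1ξ, giving ξ = 386.5 kmol/h.
Outlet amounts (n = n₀ + ν ξ):
  D: 554.5 − 1(386.5) = 168.1
  E: 1746 − 1(386.5) = 1360
  F: 0 + 1(386.5) = 386.5
  G: 0 + 1(386.5) = 386.5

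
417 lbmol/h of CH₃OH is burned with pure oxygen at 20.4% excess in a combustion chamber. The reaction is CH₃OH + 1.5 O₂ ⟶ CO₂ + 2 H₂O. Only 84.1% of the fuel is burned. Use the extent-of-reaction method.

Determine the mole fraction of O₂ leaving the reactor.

Stoichiometric O₂ = 1.5 × 417 = 625.5 lbmol/h; O₂ fed = 625.5 × 1.204 = 753.1 lbmol/h.
Fuel reacted = 0.841 × 417 → ξ = 350.7 lbmol/h.
Outlet (n = n₀ + ν ξ):
  CH₃OH: 417 − 1(350.7) = 66.3
  O₂: 753.1 − 1.5(350.7) = 227.1
  CO₂: 0 + 1(350.7) = 350.7
  H₂O: 0 + 2(350.7) = 701.4
Total out = 1345 lbmol/h; y_O₂ = 227.1 / 1345 = 0.1688.

0.169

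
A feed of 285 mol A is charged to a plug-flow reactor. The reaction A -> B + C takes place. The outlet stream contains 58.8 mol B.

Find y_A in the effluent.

For B: n = n₀ + 1ξ → 58.8 = 0 + 1ξ, giving ξ = 58.8 mol.
Outlet amounts (n = n₀ + ν ξ):
  A: 285 − 1(58.8) = 226.2
  B: 0 + 1(58.8) = 58.8
  C: 0 + 1(58.8) = 58.8
Total out = 343.8 mol; y_A = 226.2 / 343.8 = 0.6579.

0.658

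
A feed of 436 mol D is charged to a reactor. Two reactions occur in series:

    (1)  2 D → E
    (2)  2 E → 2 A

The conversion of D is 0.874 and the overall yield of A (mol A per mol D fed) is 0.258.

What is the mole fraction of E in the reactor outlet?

Conversion of D: D consumed = 2ξ₁ = 0.874 × 436 → ξ₁ = 190.5 mol.
Yield of A: 2ξ₂ / 436 = 0.258 → ξ₂ = 56.24 mol.
Outlet amounts (n = n₀ + Σ ν·ξ):
  D: 436 − 2(190.5) = 54.94
  E: 0 + 1(190.5) − 2(56.24) = 78.04
  A: 0 + 2(56.24) = 112.5
Total out = 245.5 mol; y_E = 78.04 / 245.5 = 0.3179.

0.318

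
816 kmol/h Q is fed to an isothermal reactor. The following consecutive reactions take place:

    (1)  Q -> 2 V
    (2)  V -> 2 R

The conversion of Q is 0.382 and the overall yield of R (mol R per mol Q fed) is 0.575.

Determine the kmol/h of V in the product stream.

Conversion of Q: Q consumed = 1ξ₁ = 0.382 × 816 → ξ₁ = 311.7 kmol/h.
Yield of R: 2ξ₂ / 816 = 0.575 → ξ₂ = 234.6 kmol/h.
Outlet amounts (n = n₀ + Σ ν·ξ):
  Q: 816 − 1(311.7) = 504.3
  V: 0 + 2(311.7) − 1(234.6) = 388.8
  R: 0 + 2(234.6) = 469.2

389 kmol/h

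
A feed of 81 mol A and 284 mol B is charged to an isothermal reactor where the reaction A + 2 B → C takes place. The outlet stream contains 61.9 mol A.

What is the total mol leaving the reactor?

For A: n = n₀ − 1ξ → 61.9 = 81 − 1ξ, giving ξ = 19.1 mol.
Outlet amounts (n = n₀ + ν ξ):
  A: 81 − 1(19.1) = 61.9
  B: 284 − 2(19.1) = 245.8
  C: 0 + 1(19.1) = 19.1
Total out = 61.9 + 245.8 + 19.1 = 326.8 mol.

327 mol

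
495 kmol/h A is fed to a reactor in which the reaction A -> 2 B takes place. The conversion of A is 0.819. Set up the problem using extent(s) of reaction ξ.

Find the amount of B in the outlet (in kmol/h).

811 kmol/h

A reacted = 0.819 × 495 = 405.4 kmol/h; ν_A = −1, so ξ = 405.4/1 = 405.4 kmol/h.
Outlet amounts (n = n₀ + ν ξ):
  A: 495 − 1(405.4) = 89.6
  B: 0 + 2(405.4) = 810.8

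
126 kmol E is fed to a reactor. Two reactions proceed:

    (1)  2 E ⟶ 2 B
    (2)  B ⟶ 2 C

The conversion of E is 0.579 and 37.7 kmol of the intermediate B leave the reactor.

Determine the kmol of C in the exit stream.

Conversion of E: E consumed = 2ξ₁ = 0.579 × 126 → ξ₁ = 36.48 kmol.
B balance: n_B = 0 + 2ξ₁ − 1ξ₂ = 37.7 → ξ₂ = (2·36.48 − 37.7)/1 = 35.25 kmol.
Outlet amounts (n = n₀ + Σ ν·ξ):
  E: 126 − 2(36.48) = 53.05
  B: 0 + 2(36.48) − 1(35.25) = 37.7
  C: 0 + 2(35.25) = 70.51

70.5 kmol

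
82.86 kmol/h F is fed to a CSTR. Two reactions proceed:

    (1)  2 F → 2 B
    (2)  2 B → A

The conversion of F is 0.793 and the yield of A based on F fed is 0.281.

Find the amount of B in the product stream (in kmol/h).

19.1 kmol/h

Conversion of F: F consumed = 2ξ₁ = 0.793 × 82.86 → ξ₁ = 32.85 kmol/h.
Yield of A: 1ξ₂ / 82.86 = 0.281 → ξ₂ = 23.28 kmol/h.
Outlet amounts (n = n₀ + Σ ν·ξ):
  F: 82.86 − 2(32.85) = 17.15
  B: 0 + 2(32.85) − 2(23.28) = 19.14
  A: 0 + 1(23.28) = 23.28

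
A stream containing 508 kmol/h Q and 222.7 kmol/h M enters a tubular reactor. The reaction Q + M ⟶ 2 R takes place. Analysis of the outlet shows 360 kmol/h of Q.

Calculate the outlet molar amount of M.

For Q: n = n₀ − 1ξ → 360 = 508 − 1ξ, giving ξ = 148 kmol/h.
Outlet amounts (n = n₀ + ν ξ):
  Q: 508 − 1(148) = 360
  M: 222.7 − 1(148) = 74.7
  R: 0 + 2(148) = 296

74.7 kmol/h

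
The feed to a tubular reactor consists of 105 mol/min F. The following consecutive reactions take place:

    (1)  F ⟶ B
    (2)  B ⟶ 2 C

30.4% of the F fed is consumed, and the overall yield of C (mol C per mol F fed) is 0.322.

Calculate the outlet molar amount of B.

Conversion of F: F consumed = 1ξ₁ = 0.304 × 105 → ξ₁ = 31.92 mol/min.
Yield of C: 2ξ₂ / 105 = 0.322 → ξ₂ = 16.91 mol/min.
Outlet amounts (n = n₀ + Σ ν·ξ):
  F: 105 − 1(31.92) = 73.08
  B: 0 + 1(31.92) − 1(16.91) = 15.01
  C: 0 + 2(16.91) = 33.81

15 mol/min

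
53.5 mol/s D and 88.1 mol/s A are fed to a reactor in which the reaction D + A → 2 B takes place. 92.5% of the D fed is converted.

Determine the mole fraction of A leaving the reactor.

D reacted = 0.925 × 53.5 = 49.49 mol/s; ν_D = −1, so ξ = 49.49/1 = 49.49 mol/s.
Outlet amounts (n = n₀ + ν ξ):
  D: 53.5 − 1(49.49) = 4.012
  A: 88.1 − 1(49.49) = 38.61
  B: 0 + 2(49.49) = 98.98
Total out = 141.6 mol/s; y_A = 38.61 / 141.6 = 0.2727.

0.273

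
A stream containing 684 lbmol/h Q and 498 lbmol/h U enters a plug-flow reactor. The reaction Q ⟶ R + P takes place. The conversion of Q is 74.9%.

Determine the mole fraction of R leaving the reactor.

0.302

Q reacted = 0.749 × 684 = 512.3 lbmol/h; ν_Q = −1, so ξ = 512.3/1 = 512.3 lbmol/h.
Outlet amounts (n = n₀ + ν ξ):
  Q: 684 − 1(512.3) = 171.7
  R: 0 + 1(512.3) = 512.3
  P: 0 + 1(512.3) = 512.3
  U: 498 (inert)
Total out = 1694 lbmol/h; y_R = 512.3 / 1694 = 0.3024.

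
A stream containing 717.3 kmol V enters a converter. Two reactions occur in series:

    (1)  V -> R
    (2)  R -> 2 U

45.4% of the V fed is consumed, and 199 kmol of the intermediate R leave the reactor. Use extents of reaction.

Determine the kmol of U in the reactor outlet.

Conversion of V: V consumed = 1ξ₁ = 0.454 × 717.3 → ξ₁ = 325.7 kmol.
R balance: n_R = 0 + 1ξ₁ − 1ξ₂ = 199 → ξ₂ = (1·325.7 − 199)/1 = 126.7 kmol.
Outlet amounts (n = n₀ + Σ ν·ξ):
  V: 717.3 − 1(325.7) = 391.6
  R: 0 + 1(325.7) − 1(126.7) = 199
  U: 0 + 2(126.7) = 253.3

253 kmol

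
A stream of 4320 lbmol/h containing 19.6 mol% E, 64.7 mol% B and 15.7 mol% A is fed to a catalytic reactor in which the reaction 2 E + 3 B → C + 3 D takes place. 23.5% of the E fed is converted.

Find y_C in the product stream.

E reacted = 0.235 × 846.7 = 199 lbmol/h; ν_E = −2, so ξ = 199/2 = 99.49 lbmol/h.
Outlet amounts (n = n₀ + ν ξ):
  E: 846.7 − 2(99.49) = 647.7
  B: 2795 − 3(99.49) = 2497
  C: 0 + 1(99.49) = 99.49
  D: 0 + 3(99.49) = 298.5
  A: 678.2 (inert)
Total out = 4221 lbmol/h; y_C = 99.49 / 4221 = 0.02357.

0.0236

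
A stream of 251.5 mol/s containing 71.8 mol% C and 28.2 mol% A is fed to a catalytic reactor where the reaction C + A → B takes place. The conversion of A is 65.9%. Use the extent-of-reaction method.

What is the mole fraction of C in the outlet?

A reacted = 0.659 × 70.92 = 46.74 mol/s; ν_A = −1, so ξ = 46.74/1 = 46.74 mol/s.
Outlet amounts (n = n₀ + ν ξ):
  C: 180.6 − 1(46.74) = 133.8
  A: 70.92 − 1(46.74) = 24.18
  B: 0 + 1(46.74) = 46.74
Total out = 204.8 mol/s; y_C = 133.8 / 204.8 = 0.6536.

0.654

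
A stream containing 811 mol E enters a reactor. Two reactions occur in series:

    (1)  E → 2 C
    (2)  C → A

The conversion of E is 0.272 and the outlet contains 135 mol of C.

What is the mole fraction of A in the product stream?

Conversion of E: E consumed = 1ξ₁ = 0.272 × 811 → ξ₁ = 220.6 mol.
C balance: n_C = 0 + 2ξ₁ − 1ξ₂ = 135 → ξ₂ = (2·220.6 − 135)/1 = 306.2 mol.
Outlet amounts (n = n₀ + Σ ν·ξ):
  E: 811 − 1(220.6) = 590.4
  C: 0 + 2(220.6) − 1(306.2) = 135
  A: 0 + 1(306.2) = 306.2
Total out = 1032 mol; y_A = 306.2 / 1032 = 0.2968.

0.297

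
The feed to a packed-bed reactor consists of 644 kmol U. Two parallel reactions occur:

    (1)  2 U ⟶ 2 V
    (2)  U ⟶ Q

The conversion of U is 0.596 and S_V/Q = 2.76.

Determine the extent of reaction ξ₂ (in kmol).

Conversion of U: U consumed = 0.596 × 644 = 383.8 kmol = 2ξ₁ + 1ξ₂.
Selectivity: 2ξ₁ / (1ξ₂) = 2.76 → ξ₁ = 1.38 ξ₂.
Substitute: (2·1.38 + 1) ξ₂ = 383.8 → ξ₂ = 102.1 kmol, ξ₁ = 140.9 kmol.
Outlet amounts (n = n₀ + Σ ν·ξ):
  U: 644 − 2(140.9) − 1(102.1) = 260.2
  V: 0 + 2(140.9) = 281.7
  Q: 0 + 1(102.1) = 102.1

ξ₂ = 102 kmol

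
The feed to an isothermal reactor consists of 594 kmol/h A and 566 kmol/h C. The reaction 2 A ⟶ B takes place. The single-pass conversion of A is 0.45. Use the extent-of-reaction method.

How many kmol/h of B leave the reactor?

134 kmol/h

A reacted = 0.45 × 594 = 267.3 kmol/h; ν_A = −2, so ξ = 267.3/2 = 133.7 kmol/h.
Outlet amounts (n = n₀ + ν ξ):
  A: 594 − 2(133.7) = 326.7
  B: 0 + 1(133.7) = 133.7
  C: 566 (inert)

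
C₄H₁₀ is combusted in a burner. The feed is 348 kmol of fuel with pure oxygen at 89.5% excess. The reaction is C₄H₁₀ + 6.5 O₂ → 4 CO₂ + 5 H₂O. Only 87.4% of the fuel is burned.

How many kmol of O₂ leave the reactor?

2310 kmol

Stoichiometric O₂ = 6.5 × 348 = 2262 kmol; O₂ fed = 2262 × 1.895 = 4286 kmol.
Fuel reacted = 0.874 × 348 → ξ = 304.2 kmol.
Outlet (n = n₀ + ν ξ):
  C₄H₁₀: 348 − 1(304.2) = 43.85
  O₂: 4286 − 6.5(304.2) = 2310
  CO₂: 0 + 4(304.2) = 1217
  H₂O: 0 + 5(304.2) = 1521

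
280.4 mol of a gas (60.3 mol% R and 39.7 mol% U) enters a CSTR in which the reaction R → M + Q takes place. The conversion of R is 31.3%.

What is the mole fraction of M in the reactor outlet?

0.159

R reacted = 0.313 × 169.1 = 52.92 mol; ν_R = −1, so ξ = 52.92/1 = 52.92 mol.
Outlet amounts (n = n₀ + ν ξ):
  R: 169.1 − 1(52.92) = 116.2
  M: 0 + 1(52.92) = 52.92
  Q: 0 + 1(52.92) = 52.92
  U: 111.3 (inert)
Total out = 333.3 mol; y_M = 52.92 / 333.3 = 0.1588.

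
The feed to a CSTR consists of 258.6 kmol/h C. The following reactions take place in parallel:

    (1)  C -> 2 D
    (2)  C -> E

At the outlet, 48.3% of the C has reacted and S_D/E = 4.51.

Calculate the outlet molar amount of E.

38.4 kmol/h

Conversion of C: C consumed = 0.483 × 258.6 = 124.9 kmol/h = 1ξ₁ + 1ξ₂.
Selectivity: 2ξ₁ / (1ξ₂) = 4.51 → ξ₁ = 2.255 ξ₂.
Substitute: (1·2.255 + 1) ξ₂ = 124.9 → ξ₂ = 38.37 kmol/h, ξ₁ = 86.53 kmol/h.
Outlet amounts (n = n₀ + Σ ν·ξ):
  C: 258.6 − 1(86.53) − 1(38.37) = 133.7
  D: 0 + 2(86.53) = 173.1
  E: 0 + 1(38.37) = 38.37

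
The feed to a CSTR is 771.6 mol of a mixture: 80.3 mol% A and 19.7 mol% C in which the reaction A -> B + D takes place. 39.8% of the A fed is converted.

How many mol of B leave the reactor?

A reacted = 0.398 × 619.6 = 246.6 mol; ν_A = −1, so ξ = 246.6/1 = 246.6 mol.
Outlet amounts (n = n₀ + ν ξ):
  A: 619.6 − 1(246.6) = 373
  B: 0 + 1(246.6) = 246.6
  D: 0 + 1(246.6) = 246.6
  C: 152 (inert)

247 mol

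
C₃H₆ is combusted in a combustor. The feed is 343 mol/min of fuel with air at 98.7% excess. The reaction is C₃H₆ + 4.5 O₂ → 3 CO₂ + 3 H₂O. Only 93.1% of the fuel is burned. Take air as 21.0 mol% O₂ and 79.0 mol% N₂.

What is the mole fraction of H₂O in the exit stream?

0.0634

Stoichiometric O₂ = 4.5 × 343 = 1544 mol/min; O₂ fed = 1544 × 1.987 = 3067 mol/min.
N₂ fed = 3067 × 79/21 = 11540 mol/min.
Fuel reacted = 0.931 × 343 → ξ = 319.3 mol/min.
Outlet (n = n₀ + ν ξ):
  C₃H₆: 343 − 1(319.3) = 23.67
  O₂: 3067 − 4.5(319.3) = 1630
  N₂: 11540 (inert)
  CO₂: 0 + 3(319.3) = 958
  H₂O: 0 + 3(319.3) = 958
Total out = 15110 mol/min; y_H₂O = 958 / 15110 = 0.06341.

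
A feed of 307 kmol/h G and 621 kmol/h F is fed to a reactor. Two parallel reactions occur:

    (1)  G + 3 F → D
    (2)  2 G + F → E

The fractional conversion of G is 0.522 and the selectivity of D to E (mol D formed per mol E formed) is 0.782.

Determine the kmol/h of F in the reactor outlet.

Conversion of G: G consumed = 0.522 × 307 = 160.3 kmol/h = 1ξ₁ + 2ξ₂.
Selectivity: 1ξ₁ / (1ξ₂) = 0.782 → ξ₁ = 0.782 ξ₂.
Substitute: (1·0.782 + 2) ξ₂ = 160.3 → ξ₂ = 57.6 kmol/h, ξ₁ = 45.05 kmol/h.
Outlet amounts (n = n₀ + Σ ν·ξ):
  G: 307 − 1(45.05) − 2(57.6) = 146.7
  F: 621 − 3(45.05) − 1(57.6) = 428.3
  D: 0 + 1(45.05) = 45.05
  E: 0 + 1(57.6) = 57.6

428 kmol/h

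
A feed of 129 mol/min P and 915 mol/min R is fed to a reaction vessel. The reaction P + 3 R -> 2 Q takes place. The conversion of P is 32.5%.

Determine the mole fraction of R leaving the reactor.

P reacted = 0.325 × 129 = 41.93 mol/min; ν_P = −1, so ξ = 41.93/1 = 41.93 mol/min.
Outlet amounts (n = n₀ + ν ξ):
  P: 129 − 1(41.93) = 87.07
  R: 915 − 3(41.93) = 789.2
  Q: 0 + 2(41.93) = 83.85
Total out = 960.1 mol/min; y_R = 789.2 / 960.1 = 0.822.

0.822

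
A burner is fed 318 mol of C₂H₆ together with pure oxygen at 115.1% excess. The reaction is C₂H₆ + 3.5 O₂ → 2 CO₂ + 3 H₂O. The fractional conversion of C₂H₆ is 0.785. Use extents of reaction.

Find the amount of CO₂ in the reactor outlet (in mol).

499 mol

Stoichiometric O₂ = 3.5 × 318 = 1113 mol; O₂ fed = 1113 × 2.151 = 2394 mol.
Fuel reacted = 0.785 × 318 → ξ = 249.6 mol.
Outlet (n = n₀ + ν ξ):
  C₂H₆: 318 − 1(249.6) = 68.37
  O₂: 2394 − 3.5(249.6) = 1520
  CO₂: 0 + 2(249.6) = 499.3
  H₂O: 0 + 3(249.6) = 748.9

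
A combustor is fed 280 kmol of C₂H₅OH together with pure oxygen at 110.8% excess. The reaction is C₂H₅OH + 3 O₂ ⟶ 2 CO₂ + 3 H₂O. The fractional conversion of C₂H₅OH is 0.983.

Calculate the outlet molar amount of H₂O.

826 kmol

Stoichiometric O₂ = 3 × 280 = 840 kmol; O₂ fed = 840 × 2.108 = 1771 kmol.
Fuel reacted = 0.983 × 280 → ξ = 275.2 kmol.
Outlet (n = n₀ + ν ξ):
  C₂H₅OH: 280 − 1(275.2) = 4.76
  O₂: 1771 − 3(275.2) = 945
  CO₂: 0 + 2(275.2) = 550.5
  H₂O: 0 + 3(275.2) = 825.7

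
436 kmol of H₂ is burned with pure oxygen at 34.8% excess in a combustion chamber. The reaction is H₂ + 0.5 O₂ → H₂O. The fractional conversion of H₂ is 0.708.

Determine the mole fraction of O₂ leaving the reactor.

Stoichiometric O₂ = 0.5 × 436 = 218 kmol; O₂ fed = 218 × 1.348 = 293.9 kmol.
Fuel reacted = 0.708 × 436 → ξ = 308.7 kmol.
Outlet (n = n₀ + ν ξ):
  H₂: 436 − 1(308.7) = 127.3
  O₂: 293.9 − 0.5(308.7) = 139.5
  H₂O: 0 + 1(308.7) = 308.7
Total out = 575.5 kmol; y_O₂ = 139.5 / 575.5 = 0.2424.

0.242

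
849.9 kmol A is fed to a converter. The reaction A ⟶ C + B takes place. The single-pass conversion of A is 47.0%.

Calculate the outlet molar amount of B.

A reacted = 0.47 × 849.9 = 399.5 kmol; ν_A = −1, so ξ = 399.5/1 = 399.5 kmol.
Outlet amounts (n = n₀ + ν ξ):
  A: 849.9 − 1(399.5) = 450.4
  C: 0 + 1(399.5) = 399.5
  B: 0 + 1(399.5) = 399.5

399 kmol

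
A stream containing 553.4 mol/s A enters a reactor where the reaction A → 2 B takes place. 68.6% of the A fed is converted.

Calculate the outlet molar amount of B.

759 mol/s

A reacted = 0.686 × 553.4 = 379.6 mol/s; ν_A = −1, so ξ = 379.6/1 = 379.6 mol/s.
Outlet amounts (n = n₀ + ν ξ):
  A: 553.4 − 1(379.6) = 173.8
  B: 0 + 2(379.6) = 759.3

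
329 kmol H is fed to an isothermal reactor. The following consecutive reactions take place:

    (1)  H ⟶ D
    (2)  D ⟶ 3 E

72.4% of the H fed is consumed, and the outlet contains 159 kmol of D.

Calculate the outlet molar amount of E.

238 kmol

Conversion of H: H consumed = 1ξ₁ = 0.724 × 329 → ξ₁ = 238.2 kmol.
D balance: n_D = 0 + 1ξ₁ − 1ξ₂ = 159 → ξ₂ = (1·238.2 − 159)/1 = 79.2 kmol.
Outlet amounts (n = n₀ + Σ ν·ξ):
  H: 329 − 1(238.2) = 90.8
  D: 0 + 1(238.2) − 1(79.2) = 159
  E: 0 + 3(79.2) = 237.6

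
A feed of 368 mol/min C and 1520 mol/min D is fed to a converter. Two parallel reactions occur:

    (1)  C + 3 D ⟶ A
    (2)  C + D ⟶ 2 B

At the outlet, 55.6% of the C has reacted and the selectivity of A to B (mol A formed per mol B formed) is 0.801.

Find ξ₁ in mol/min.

Conversion of C: C consumed = 0.556 × 368 = 204.6 mol/min = 1ξ₁ + 1ξ₂.
Selectivity: 1ξ₁ / (2ξ₂) = 0.801 → ξ₁ = 1.602 ξ₂.
Substitute: (1·1.602 + 1) ξ₂ = 204.6 → ξ₂ = 78.63 mol/min, ξ₁ = 126 mol/min.
Outlet amounts (n = n₀ + Σ ν·ξ):
  C: 368 − 1(126) − 1(78.63) = 163.4
  D: 1520 − 3(126) − 1(78.63) = 1063
  A: 0 + 1(126) = 126
  B: 0 + 2(78.63) = 157.3

ξ₁ = 126 mol/min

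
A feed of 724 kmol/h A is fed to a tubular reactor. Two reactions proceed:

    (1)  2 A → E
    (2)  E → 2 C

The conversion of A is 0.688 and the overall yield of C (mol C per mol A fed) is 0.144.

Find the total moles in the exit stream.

Conversion of A: A consumed = 2ξ₁ = 0.688 × 724 → ξ₁ = 249.1 kmol/h.
Yield of C: 2ξ₂ / 724 = 0.144 → ξ₂ = 52.13 kmol/h.
Outlet amounts (n = n₀ + Σ ν·ξ):
  A: 724 − 2(249.1) = 225.9
  E: 0 + 1(249.1) − 1(52.13) = 196.9
  C: 0 + 2(52.13) = 104.3
Total out = 225.9 + 196.9 + 104.3 = 527.1 kmol/h.

527 kmol/h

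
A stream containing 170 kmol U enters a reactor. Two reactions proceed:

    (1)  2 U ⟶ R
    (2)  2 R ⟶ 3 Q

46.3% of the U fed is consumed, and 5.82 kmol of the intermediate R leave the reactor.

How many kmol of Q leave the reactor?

50.3 kmol

Conversion of U: U consumed = 2ξ₁ = 0.463 × 170 → ξ₁ = 39.36 kmol.
R balance: n_R = 0 + 1ξ₁ − 2ξ₂ = 5.82 → ξ₂ = (1·39.36 − 5.82)/2 = 16.77 kmol.
Outlet amounts (n = n₀ + Σ ν·ξ):
  U: 170 − 2(39.36) = 91.29
  R: 0 + 1(39.36) − 2(16.77) = 5.82
  Q: 0 + 3(16.77) = 50.3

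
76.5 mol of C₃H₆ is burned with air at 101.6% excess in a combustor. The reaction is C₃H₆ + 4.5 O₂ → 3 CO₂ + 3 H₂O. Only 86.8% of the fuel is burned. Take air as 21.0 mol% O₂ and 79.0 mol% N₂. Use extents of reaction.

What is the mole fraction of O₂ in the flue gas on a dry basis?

Stoichiometric O₂ = 4.5 × 76.5 = 344.2 mol; O₂ fed = 344.2 × 2.016 = 694 mol.
N₂ fed = 694 × 79/21 = 2611 mol.
Fuel reacted = 0.868 × 76.5 → ξ = 66.4 mol.
Outlet (n = n₀ + ν ξ):
  C₃H₆: 76.5 − 1(66.4) = 10.1
  O₂: 694 − 4.5(66.4) = 395.2
  N₂: 2611 (inert)
  CO₂: 0 + 3(66.4) = 199.2
  H₂O: 0 + 3(66.4) = 199.2
Dry total = 3215 mol; y_O₂ (dry) = 395.2 / 3215 = 0.1229.

0.123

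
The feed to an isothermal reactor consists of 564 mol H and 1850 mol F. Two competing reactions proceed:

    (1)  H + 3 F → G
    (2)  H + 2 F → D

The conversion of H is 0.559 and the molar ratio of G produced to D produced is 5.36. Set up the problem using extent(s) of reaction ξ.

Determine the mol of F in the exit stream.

Conversion of H: H consumed = 0.559 × 564 = 315.3 mol = 1ξ₁ + 1ξ₂.
Selectivity: 1ξ₁ / (1ξ₂) = 5.36 → ξ₁ = 5.36 ξ₂.
Substitute: (1·5.36 + 1) ξ₂ = 315.3 → ξ₂ = 49.57 mol, ξ₁ = 265.7 mol.
Outlet amounts (n = n₀ + Σ ν·ξ):
  H: 564 − 1(265.7) − 1(49.57) = 248.7
  F: 1850 − 3(265.7) − 2(49.57) = 953.7
  G: 0 + 1(265.7) = 265.7
  D: 0 + 1(49.57) = 49.57

954 mol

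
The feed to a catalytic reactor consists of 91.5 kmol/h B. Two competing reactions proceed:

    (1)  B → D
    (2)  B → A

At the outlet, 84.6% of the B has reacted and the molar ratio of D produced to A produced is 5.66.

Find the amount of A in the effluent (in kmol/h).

Conversion of B: B consumed = 0.846 × 91.5 = 77.41 kmol/h = 1ξ₁ + 1ξ₂.
Selectivity: 1ξ₁ / (1ξ₂) = 5.66 → ξ₁ = 5.66 ξ₂.
Substitute: (1·5.66 + 1) ξ₂ = 77.41 → ξ₂ = 11.62 kmol/h, ξ₁ = 65.79 kmol/h.
Outlet amounts (n = n₀ + Σ ν·ξ):
  B: 91.5 − 1(65.79) − 1(11.62) = 14.09
  D: 0 + 1(65.79) = 65.79
  A: 0 + 1(11.62) = 11.62

11.6 kmol/h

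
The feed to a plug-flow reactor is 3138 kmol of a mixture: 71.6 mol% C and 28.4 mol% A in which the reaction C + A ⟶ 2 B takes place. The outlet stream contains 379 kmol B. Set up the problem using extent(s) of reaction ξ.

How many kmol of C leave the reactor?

2060 kmol

For B: n = n₀ + 2ξ → 379 = 0 + 2ξ, giving ξ = 189.5 kmol.
Outlet amounts (n = n₀ + ν ξ):
  C: 2247 − 1(189.5) = 2057
  A: 891.2 − 1(189.5) = 701.7
  B: 0 + 2(189.5) = 379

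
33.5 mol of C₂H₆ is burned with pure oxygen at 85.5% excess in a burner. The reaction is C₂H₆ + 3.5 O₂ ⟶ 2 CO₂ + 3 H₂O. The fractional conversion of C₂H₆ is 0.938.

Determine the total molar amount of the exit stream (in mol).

267 mol

Stoichiometric O₂ = 3.5 × 33.5 = 117.2 mol; O₂ fed = 117.2 × 1.855 = 217.5 mol.
Fuel reacted = 0.938 × 33.5 → ξ = 31.42 mol.
Outlet (n = n₀ + ν ξ):
  C₂H₆: 33.5 − 1(31.42) = 2.077
  O₂: 217.5 − 3.5(31.42) = 107.5
  CO₂: 0 + 2(31.42) = 62.85
  H₂O: 0 + 3(31.42) = 94.27
Total out = 2.077 + 107.5 + 62.85 + 94.27 = 266.7 mol.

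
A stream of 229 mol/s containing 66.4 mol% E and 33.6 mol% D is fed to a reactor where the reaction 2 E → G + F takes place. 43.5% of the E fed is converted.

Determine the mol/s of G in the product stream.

E reacted = 0.435 × 152.1 = 66.14 mol/s; ν_E = −2, so ξ = 66.14/2 = 33.07 mol/s.
Outlet amounts (n = n₀ + ν ξ):
  E: 152.1 − 2(33.07) = 85.91
  G: 0 + 1(33.07) = 33.07
  F: 0 + 1(33.07) = 33.07
  D: 76.94 (inert)

33.1 mol/s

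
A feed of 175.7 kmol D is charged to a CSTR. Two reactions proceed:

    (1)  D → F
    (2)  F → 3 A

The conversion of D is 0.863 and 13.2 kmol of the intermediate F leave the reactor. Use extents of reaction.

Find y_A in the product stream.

0.918

Conversion of D: D consumed = 1ξ₁ = 0.863 × 175.7 → ξ₁ = 151.6 kmol.
F balance: n_F = 0 + 1ξ₁ − 1ξ₂ = 13.2 → ξ₂ = (1·151.6 − 13.2)/1 = 138.4 kmol.
Outlet amounts (n = n₀ + Σ ν·ξ):
  D: 175.7 − 1(151.6) = 24.07
  F: 0 + 1(151.6) − 1(138.4) = 13.2
  A: 0 + 3(138.4) = 415.3
Total out = 452.6 kmol; y_A = 415.3 / 452.6 = 0.9176.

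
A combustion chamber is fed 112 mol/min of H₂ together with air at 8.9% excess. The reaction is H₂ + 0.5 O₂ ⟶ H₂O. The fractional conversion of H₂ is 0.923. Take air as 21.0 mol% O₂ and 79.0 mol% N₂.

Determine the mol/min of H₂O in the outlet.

103 mol/min

Stoichiometric O₂ = 0.5 × 112 = 56 mol/min; O₂ fed = 56 × 1.089 = 60.98 mol/min.
N₂ fed = 60.98 × 79/21 = 229.4 mol/min.
Fuel reacted = 0.923 × 112 → ξ = 103.4 mol/min.
Outlet (n = n₀ + ν ξ):
  H₂: 112 − 1(103.4) = 8.624
  O₂: 60.98 − 0.5(103.4) = 9.296
  N₂: 229.4 (inert)
  H₂O: 0 + 1(103.4) = 103.4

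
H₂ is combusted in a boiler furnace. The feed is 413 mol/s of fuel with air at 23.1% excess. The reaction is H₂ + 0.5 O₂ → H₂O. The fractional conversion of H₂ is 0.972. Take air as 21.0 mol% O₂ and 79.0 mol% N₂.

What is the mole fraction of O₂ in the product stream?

0.0376

Stoichiometric O₂ = 0.5 × 413 = 206.5 mol/s; O₂ fed = 206.5 × 1.231 = 254.2 mol/s.
N₂ fed = 254.2 × 79/21 = 956.3 mol/s.
Fuel reacted = 0.972 × 413 → ξ = 401.4 mol/s.
Outlet (n = n₀ + ν ξ):
  H₂: 413 − 1(401.4) = 11.56
  O₂: 254.2 − 0.5(401.4) = 53.48
  N₂: 956.3 (inert)
  H₂O: 0 + 1(401.4) = 401.4
Total out = 1423 mol/s; y_O₂ = 53.48 / 1423 = 0.03759.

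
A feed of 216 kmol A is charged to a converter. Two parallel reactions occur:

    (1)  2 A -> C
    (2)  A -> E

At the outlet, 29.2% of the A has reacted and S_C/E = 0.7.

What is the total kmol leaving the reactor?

Conversion of A: A consumed = 0.292 × 216 = 63.07 kmol = 2ξ₁ + 1ξ₂.
Selectivity: 1ξ₁ / (1ξ₂) = 0.7 → ξ₁ = 0.7 ξ₂.
Substitute: (2·0.7 + 1) ξ₂ = 63.07 → ξ₂ = 26.28 kmol, ξ₁ = 18.4 kmol.
Outlet amounts (n = n₀ + Σ ν·ξ):
  A: 216 − 2(18.4) − 1(26.28) = 152.9
  C: 0 + 1(18.4) = 18.4
  E: 0 + 1(26.28) = 26.28
Total out = 152.9 + 18.4 + 26.28 = 197.6 kmol.

198 kmol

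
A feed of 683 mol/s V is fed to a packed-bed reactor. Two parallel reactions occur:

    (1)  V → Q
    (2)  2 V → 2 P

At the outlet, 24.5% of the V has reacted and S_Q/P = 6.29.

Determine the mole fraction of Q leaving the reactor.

Conversion of V: V consumed = 0.245 × 683 = 167.3 mol/s = 1ξ₁ + 2ξ₂.
Selectivity: 1ξ₁ / (2ξ₂) = 6.29 → ξ₁ = 12.58 ξ₂.
Substitute: (1·12.58 + 2) ξ₂ = 167.3 → ξ₂ = 11.48 mol/s, ξ₁ = 144.4 mol/s.
Outlet amounts (n = n₀ + Σ ν·ξ):
  V: 683 − 1(144.4) − 2(11.48) = 515.7
  Q: 0 + 1(144.4) = 144.4
  P: 0 + 2(11.48) = 22.95
Total out = 683 mol/s; y_Q = 144.4 / 683 = 0.2114.

0.211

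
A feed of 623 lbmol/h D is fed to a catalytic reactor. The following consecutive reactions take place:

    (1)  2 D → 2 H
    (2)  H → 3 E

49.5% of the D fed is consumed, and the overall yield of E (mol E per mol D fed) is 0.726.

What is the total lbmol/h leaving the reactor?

925 lbmol/h

Conversion of D: D consumed = 2ξ₁ = 0.495 × 623 → ξ₁ = 154.2 lbmol/h.
Yield of E: 3ξ₂ / 623 = 0.726 → ξ₂ = 150.8 lbmol/h.
Outlet amounts (n = n₀ + Σ ν·ξ):
  D: 623 − 2(154.2) = 314.6
  H: 0 + 2(154.2) − 1(150.8) = 157.6
  E: 0 + 3(150.8) = 452.3
Total out = 314.6 + 157.6 + 452.3 = 924.5 lbmol/h.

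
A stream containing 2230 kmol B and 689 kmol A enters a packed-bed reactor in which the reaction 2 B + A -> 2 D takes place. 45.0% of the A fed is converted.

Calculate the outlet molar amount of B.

A reacted = 0.45 × 689 = 310.1 kmol; ν_A = −1, so ξ = 310.1/1 = 310.1 kmol.
Outlet amounts (n = n₀ + ν ξ):
  B: 2230 − 2(310.1) = 1610
  A: 689 − 1(310.1) = 378.9
  D: 0 + 2(310.1) = 620.1

1610 kmol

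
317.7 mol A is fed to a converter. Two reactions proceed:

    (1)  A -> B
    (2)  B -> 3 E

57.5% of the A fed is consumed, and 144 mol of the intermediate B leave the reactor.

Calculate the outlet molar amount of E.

116 mol

Conversion of A: A consumed = 1ξ₁ = 0.575 × 317.7 → ξ₁ = 182.7 mol.
B balance: n_B = 0 + 1ξ₁ − 1ξ₂ = 144 → ξ₂ = (1·182.7 − 144)/1 = 38.68 mol.
Outlet amounts (n = n₀ + Σ ν·ξ):
  A: 317.7 − 1(182.7) = 135
  B: 0 + 1(182.7) − 1(38.68) = 144
  E: 0 + 3(38.68) = 116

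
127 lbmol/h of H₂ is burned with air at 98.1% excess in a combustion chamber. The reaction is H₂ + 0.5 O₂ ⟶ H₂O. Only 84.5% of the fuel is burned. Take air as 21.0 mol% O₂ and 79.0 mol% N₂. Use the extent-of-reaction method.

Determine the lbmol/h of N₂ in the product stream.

473 lbmol/h

Stoichiometric O₂ = 0.5 × 127 = 63.5 lbmol/h; O₂ fed = 63.5 × 1.981 = 125.8 lbmol/h.
N₂ fed = 125.8 × 79/21 = 473.2 lbmol/h.
Fuel reacted = 0.845 × 127 → ξ = 107.3 lbmol/h.
Outlet (n = n₀ + ν ξ):
  H₂: 127 − 1(107.3) = 19.69
  O₂: 125.8 − 0.5(107.3) = 72.14
  N₂: 473.2 (inert)
  H₂O: 0 + 1(107.3) = 107.3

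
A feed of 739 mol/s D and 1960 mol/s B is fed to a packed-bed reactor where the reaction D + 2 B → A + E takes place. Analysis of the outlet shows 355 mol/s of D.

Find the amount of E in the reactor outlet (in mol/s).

384 mol/s

For D: n = n₀ − 1ξ → 355 = 739 − 1ξ, giving ξ = 384 mol/s.
Outlet amounts (n = n₀ + ν ξ):
  D: 739 − 1(384) = 355
  B: 1960 − 2(384) = 1192
  A: 0 + 1(384) = 384
  E: 0 + 1(384) = 384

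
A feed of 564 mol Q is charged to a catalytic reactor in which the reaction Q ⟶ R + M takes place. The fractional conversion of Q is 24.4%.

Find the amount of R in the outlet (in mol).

Q reacted = 0.244 × 564 = 137.6 mol; ν_Q = −1, so ξ = 137.6/1 = 137.6 mol.
Outlet amounts (n = n₀ + ν ξ):
  Q: 564 − 1(137.6) = 426.4
  R: 0 + 1(137.6) = 137.6
  M: 0 + 1(137.6) = 137.6

138 mol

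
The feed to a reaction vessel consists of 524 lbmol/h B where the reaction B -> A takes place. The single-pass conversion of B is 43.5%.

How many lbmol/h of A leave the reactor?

B reacted = 0.435 × 524 = 227.9 lbmol/h; ν_B = −1, so ξ = 227.9/1 = 227.9 lbmol/h.
Outlet amounts (n = n₀ + ν ξ):
  B: 524 − 1(227.9) = 296.1
  A: 0 + 1(227.9) = 227.9

228 lbmol/h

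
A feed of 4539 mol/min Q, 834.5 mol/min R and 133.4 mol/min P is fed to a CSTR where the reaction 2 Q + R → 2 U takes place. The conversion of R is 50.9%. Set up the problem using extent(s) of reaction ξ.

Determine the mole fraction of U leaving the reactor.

R reacted = 0.509 × 834.5 = 424.8 mol/min; ν_R = −1, so ξ = 424.8/1 = 424.8 mol/min.
Outlet amounts (n = n₀ + ν ξ):
  Q: 4539 − 2(424.8) = 3689
  R: 834.5 − 1(424.8) = 409.7
  U: 0 + 2(424.8) = 849.5
  P: 133.4 (inert)
Total out = 5082 mol/min; y_U = 849.5 / 5082 = 0.1672.

0.167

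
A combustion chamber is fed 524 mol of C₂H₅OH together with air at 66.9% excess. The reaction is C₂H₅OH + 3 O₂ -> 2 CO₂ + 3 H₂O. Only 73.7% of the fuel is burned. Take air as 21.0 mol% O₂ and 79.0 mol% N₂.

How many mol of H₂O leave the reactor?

1160 mol

Stoichiometric O₂ = 3 × 524 = 1572 mol; O₂ fed = 1572 × 1.669 = 2624 mol.
N₂ fed = 2624 × 79/21 = 9870 mol.
Fuel reacted = 0.737 × 524 → ξ = 386.2 mol.
Outlet (n = n₀ + ν ξ):
  C₂H₅OH: 524 − 1(386.2) = 137.8
  O₂: 2624 − 3(386.2) = 1465
  N₂: 9870 (inert)
  CO₂: 0 + 2(386.2) = 772.4
  H₂O: 0 + 3(386.2) = 1159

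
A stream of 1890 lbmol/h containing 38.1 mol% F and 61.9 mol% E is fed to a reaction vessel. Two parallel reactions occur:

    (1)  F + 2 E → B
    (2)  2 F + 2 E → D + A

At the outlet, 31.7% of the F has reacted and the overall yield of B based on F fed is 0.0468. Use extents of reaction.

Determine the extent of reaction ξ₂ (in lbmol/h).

ξ₂ = 97.3 lbmol/h

Yield of B: 1ξ₁ / 720.1 = 0.0468 → ξ₁ = 33.7 lbmol/h.
Conversion of F: 1ξ₁ + 2ξ₂ = 0.317 × 720.1 = 228.3 → ξ₂ = 97.28 lbmol/h.
Outlet amounts (n = n₀ + Σ ν·ξ):
  F: 720.1 − 1(33.7) − 2(97.28) = 491.8
  E: 1170 − 2(33.7) − 2(97.28) = 907.9
  B: 0 + 1(33.7) = 33.7
  D: 0 + 1(97.28) = 97.28
  A: 0 + 1(97.28) = 97.28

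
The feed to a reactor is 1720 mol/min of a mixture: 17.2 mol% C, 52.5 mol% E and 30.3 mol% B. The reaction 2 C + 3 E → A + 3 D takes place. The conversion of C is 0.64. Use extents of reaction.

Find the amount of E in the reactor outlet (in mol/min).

619 mol/min

C reacted = 0.64 × 295.8 = 189.3 mol/min; ν_C = −2, so ξ = 189.3/2 = 94.67 mol/min.
Outlet amounts (n = n₀ + ν ξ):
  C: 295.8 − 2(94.67) = 106.5
  E: 903 − 3(94.67) = 619
  A: 0 + 1(94.67) = 94.67
  D: 0 + 3(94.67) = 284
  B: 521.2 (inert)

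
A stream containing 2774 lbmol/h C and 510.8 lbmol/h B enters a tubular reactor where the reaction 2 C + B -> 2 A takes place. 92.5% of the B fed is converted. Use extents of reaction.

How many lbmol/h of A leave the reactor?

945 lbmol/h

B reacted = 0.925 × 510.8 = 472.5 lbmol/h; ν_B = −1, so ξ = 472.5/1 = 472.5 lbmol/h.
Outlet amounts (n = n₀ + ν ξ):
  C: 2774 − 2(472.5) = 1829
  B: 510.8 − 1(472.5) = 38.31
  A: 0 + 2(472.5) = 945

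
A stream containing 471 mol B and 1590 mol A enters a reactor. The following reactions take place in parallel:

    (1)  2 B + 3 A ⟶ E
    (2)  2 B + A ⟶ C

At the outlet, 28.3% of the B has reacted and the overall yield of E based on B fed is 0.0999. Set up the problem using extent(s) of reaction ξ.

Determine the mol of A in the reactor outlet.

Yield of E: 1ξ₁ / 471 = 0.0999 → ξ₁ = 47.05 mol.
Conversion of B: 2ξ₁ + 2ξ₂ = 0.283 × 471 = 133.3 → ξ₂ = 19.59 mol.
Outlet amounts (n = n₀ + Σ ν·ξ):
  B: 471 − 2(47.05) − 2(19.59) = 337.7
  A: 1590 − 3(47.05) − 1(19.59) = 1429
  E: 0 + 1(47.05) = 47.05
  C: 0 + 1(19.59) = 19.59

1430 mol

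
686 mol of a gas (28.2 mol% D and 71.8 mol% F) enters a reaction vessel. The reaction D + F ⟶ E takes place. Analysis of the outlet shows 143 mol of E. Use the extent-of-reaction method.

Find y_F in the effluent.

0.644

For E: n = n₀ + 1ξ → 143 = 0 + 1ξ, giving ξ = 143 mol.
Outlet amounts (n = n₀ + ν ξ):
  D: 193.5 − 1(143) = 50.45
  F: 492.5 − 1(143) = 349.5
  E: 0 + 1(143) = 143
Total out = 543 mol; y_F = 349.5 / 543 = 0.6437.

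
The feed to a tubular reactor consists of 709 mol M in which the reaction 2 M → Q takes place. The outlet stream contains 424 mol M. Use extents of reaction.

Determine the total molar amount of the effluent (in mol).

566 mol

For M: n = n₀ − 2ξ → 424 = 709 − 2ξ, giving ξ = 142.5 mol.
Outlet amounts (n = n₀ + ν ξ):
  M: 709 − 2(142.5) = 424
  Q: 0 + 1(142.5) = 142.5
Total out = 424 + 142.5 = 566.5 mol.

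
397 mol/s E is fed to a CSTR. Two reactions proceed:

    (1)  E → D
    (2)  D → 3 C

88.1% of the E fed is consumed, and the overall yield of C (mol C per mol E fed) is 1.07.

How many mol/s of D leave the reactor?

Conversion of E: E consumed = 1ξ₁ = 0.881 × 397 → ξ₁ = 349.8 mol/s.
Yield of C: 3ξ₂ / 397 = 1.07 → ξ₂ = 141.6 mol/s.
Outlet amounts (n = n₀ + Σ ν·ξ):
  E: 397 − 1(349.8) = 47.24
  D: 0 + 1(349.8) − 1(141.6) = 208.2
  C: 0 + 3(141.6) = 424.8

208 mol/s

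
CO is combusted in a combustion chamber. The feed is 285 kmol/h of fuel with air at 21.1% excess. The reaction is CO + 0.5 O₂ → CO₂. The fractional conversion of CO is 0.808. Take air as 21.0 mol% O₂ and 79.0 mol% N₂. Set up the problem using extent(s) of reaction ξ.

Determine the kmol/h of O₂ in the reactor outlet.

Stoichiometric O₂ = 0.5 × 285 = 142.5 kmol/h; O₂ fed = 142.5 × 1.211 = 172.6 kmol/h.
N₂ fed = 172.6 × 79/21 = 649.2 kmol/h.
Fuel reacted = 0.808 × 285 → ξ = 230.3 kmol/h.
Outlet (n = n₀ + ν ξ):
  CO: 285 − 1(230.3) = 54.72
  O₂: 172.6 − 0.5(230.3) = 57.43
  N₂: 649.2 (inert)
  CO₂: 0 + 1(230.3) = 230.3

57.4 kmol/h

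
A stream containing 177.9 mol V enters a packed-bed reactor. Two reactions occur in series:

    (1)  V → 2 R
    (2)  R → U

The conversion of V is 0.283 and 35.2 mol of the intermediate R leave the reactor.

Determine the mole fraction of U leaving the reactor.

Conversion of V: V consumed = 1ξ₁ = 0.283 × 177.9 → ξ₁ = 50.35 mol.
R balance: n_R = 0 + 2ξ₁ − 1ξ₂ = 35.2 → ξ₂ = (2·50.35 − 35.2)/1 = 65.49 mol.
Outlet amounts (n = n₀ + Σ ν·ξ):
  V: 177.9 − 1(50.35) = 127.6
  R: 0 + 2(50.35) − 1(65.49) = 35.2
  U: 0 + 1(65.49) = 65.49
Total out = 228.2 mol; y_U = 65.49 / 228.2 = 0.2869.

0.287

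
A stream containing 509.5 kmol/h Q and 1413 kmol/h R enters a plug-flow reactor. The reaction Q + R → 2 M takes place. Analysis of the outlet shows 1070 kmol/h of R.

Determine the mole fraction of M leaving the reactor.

For R: n = n₀ − 1ξ → 1070 = 1413 − 1ξ, giving ξ = 343 kmol/h.
Outlet amounts (n = n₀ + ν ξ):
  Q: 509.5 − 1(343) = 166.5
  R: 1413 − 1(343) = 1070
  M: 0 + 2(343) = 686
Total out = 1922 kmol/h; y_M = 686 / 1922 = 0.3568.

0.357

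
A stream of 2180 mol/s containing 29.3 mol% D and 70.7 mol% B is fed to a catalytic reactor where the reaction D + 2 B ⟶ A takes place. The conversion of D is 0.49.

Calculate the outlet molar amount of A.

313 mol/s

D reacted = 0.49 × 638.7 = 313 mol/s; ν_D = −1, so ξ = 313/1 = 313 mol/s.
Outlet amounts (n = n₀ + ν ξ):
  D: 638.7 − 1(313) = 325.8
  B: 1541 − 2(313) = 915.3
  A: 0 + 1(313) = 313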